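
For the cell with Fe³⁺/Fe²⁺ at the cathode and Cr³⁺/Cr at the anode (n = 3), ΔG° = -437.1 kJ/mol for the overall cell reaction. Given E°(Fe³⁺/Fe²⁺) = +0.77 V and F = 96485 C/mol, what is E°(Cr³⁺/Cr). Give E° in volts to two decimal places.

-0.74 V

E°cell = −ΔG°/(nF) = −(-437.1×10³)/((3)(96485)) = +1.510 V.
Since Fe³⁺/Fe²⁺ is the cathode and Cr³⁺/Cr the anode, E°cell = E°(Fe³⁺/Fe²⁺) − E°(Cr³⁺/Cr).
So E°(Cr³⁺/Cr) = E°(Fe³⁺/Fe²⁺) − E°cell = (+0.77) − (+1.510) = -0.74 V.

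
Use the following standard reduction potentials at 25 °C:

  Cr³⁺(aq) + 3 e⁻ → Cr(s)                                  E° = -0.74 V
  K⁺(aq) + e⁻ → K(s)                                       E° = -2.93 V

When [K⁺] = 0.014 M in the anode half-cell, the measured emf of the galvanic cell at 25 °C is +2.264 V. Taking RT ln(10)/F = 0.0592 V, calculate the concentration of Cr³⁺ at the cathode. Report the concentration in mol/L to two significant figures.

0.015 M

Cr³⁺/Cr is the cathode, K⁺/K the anode: E°cell = +2.19 V, n = 3.
Overall reaction: Cr³⁺(aq) + 3 K(s) → Cr(s) + 3 K⁺(aq); Q = [K⁺]^3/[Cr³⁺]^1.
From E = E° − (0.0592/n) log Q: log Q = (E° − E)·n/0.0592 = (+2.19 − (+2.264))·3/0.0592 = -3.7500.
So 1·log[Cr³⁺] = 3·log(0.014) − log Q = -5.5616 − (-3.7500) = -1.8116; [Cr³⁺] = 10^(-1.8116) ≈ 0.015 M.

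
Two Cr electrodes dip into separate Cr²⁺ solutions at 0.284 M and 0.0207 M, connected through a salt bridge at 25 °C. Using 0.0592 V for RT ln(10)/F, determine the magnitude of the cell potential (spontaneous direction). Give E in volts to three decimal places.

For a concentration cell E°cell = 0. The 0.284 M side is the cathode (reduction is favoured where [Cr²⁺] is higher).
With n = 2, E = −(0.0592/2) log([Cr²⁺]ₐₙ/[Cr²⁺]꜀ₐₜ) = −(0.0592/2) log(0.0207/0.284) = −(0.0592/2)(-1.137) = +0.034 V.

+0.034 V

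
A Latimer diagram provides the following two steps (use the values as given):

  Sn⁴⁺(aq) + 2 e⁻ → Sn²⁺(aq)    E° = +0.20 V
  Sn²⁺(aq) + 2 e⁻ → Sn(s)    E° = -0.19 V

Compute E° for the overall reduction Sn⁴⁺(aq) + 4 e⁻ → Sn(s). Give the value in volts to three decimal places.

+0.005 V

Standard free energies of sequential steps add: ΔG°₃ = ΔG°₁ + ΔG°₂, so n₃E°₃ = n₁E°₁ + n₂E°₂.
E°₃ = (2×+0.20 + 2×-0.19) / 4 = (+0.020) / 4 = +0.005 V.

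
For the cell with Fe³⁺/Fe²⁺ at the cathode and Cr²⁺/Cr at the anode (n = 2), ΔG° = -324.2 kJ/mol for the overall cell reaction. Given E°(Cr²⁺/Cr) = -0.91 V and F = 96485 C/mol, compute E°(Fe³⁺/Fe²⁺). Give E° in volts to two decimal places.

E°cell = −ΔG°/(nF) = −(-324.2×10³)/((2)(96485)) = +1.680 V.
Since Fe³⁺/Fe²⁺ is the cathode and Cr²⁺/Cr the anode, E°cell = E°(Fe³⁺/Fe²⁺) − E°(Cr²⁺/Cr).
So E°(Fe³⁺/Fe²⁺) = E°cell + E°(Cr²⁺/Cr) = +1.680 + (-0.91) = +0.77 V.

+0.77 V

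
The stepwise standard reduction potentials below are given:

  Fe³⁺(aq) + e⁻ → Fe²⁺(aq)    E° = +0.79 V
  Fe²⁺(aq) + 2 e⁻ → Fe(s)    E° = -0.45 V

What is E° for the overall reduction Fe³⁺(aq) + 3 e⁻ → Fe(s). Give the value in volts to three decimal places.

Since ΔG° = −nFE° is additive over sequential reductions, n₃E°₃ = n₁E°₁ + n₂E°₂.
E°₃ = (1×+0.79 + 2×-0.45) / 3 = (-0.110) / 3 = -0.037 V.
E° values themselves are not directly additive — weighting by electron count is essential.

-0.037 V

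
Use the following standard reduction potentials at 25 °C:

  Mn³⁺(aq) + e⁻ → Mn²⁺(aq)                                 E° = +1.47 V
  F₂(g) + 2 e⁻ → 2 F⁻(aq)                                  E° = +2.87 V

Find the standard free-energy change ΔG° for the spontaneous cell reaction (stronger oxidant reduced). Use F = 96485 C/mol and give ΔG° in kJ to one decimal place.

F₂/F⁻ (E° = +2.87 V) is the cathode; Mn³⁺/Mn²⁺ (E° = +1.47 V) is the anode, so E°cell = +1.40 V.
Balancing electrons gives n = 2 (lcm of 2 and 1).
ΔG° = −nFE° = −(2)(96485)(+1.40) = -270,158 J = -270.2 kJ.

-270.2 kJ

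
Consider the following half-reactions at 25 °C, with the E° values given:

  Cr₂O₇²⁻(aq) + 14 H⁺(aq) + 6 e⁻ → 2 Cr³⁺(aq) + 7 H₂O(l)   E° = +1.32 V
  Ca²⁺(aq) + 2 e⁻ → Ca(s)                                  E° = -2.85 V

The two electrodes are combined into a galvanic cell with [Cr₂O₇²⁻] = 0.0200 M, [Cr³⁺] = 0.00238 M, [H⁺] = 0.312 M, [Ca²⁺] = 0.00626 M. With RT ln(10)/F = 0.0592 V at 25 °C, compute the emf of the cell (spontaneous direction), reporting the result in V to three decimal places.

+4.200 V

Cr₂O₇²⁻/Cr³⁺ is the cathode (higher E°), Ca²⁺/Ca the anode: E°cell = +1.32 − (-2.85) = +4.17 V, n = 6.
Overall: Cr₂O₇²⁻(aq) + 14 H⁺(aq) + 3 Ca(s) → 2 Cr³⁺(aq) + 7 H₂O(l) + 3 Ca²⁺(aq)
Q = [Cr³⁺]^2·[Ca²⁺]^3 / ([Cr₂O₇²⁻]·[H⁺]^14); log Q = -3.076.
E = E° − (0.0592/n) log Q = +4.17 − (0.0592/6)(-3.076) = +4.200 V.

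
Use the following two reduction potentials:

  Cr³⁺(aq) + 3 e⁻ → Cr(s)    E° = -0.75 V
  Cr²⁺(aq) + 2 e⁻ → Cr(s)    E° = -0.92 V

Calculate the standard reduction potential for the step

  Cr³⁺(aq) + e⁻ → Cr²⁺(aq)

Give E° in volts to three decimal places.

-0.410 V

Sequential free energies add, so n₃E°₃ = n₁E°₁ + n₂E°₂.
With n₃ = 3, and the known step contributing 2×(-0.92) V, the unknown satisfies 1·E° = 3×(-0.75) − 2×(-0.92) = -0.410.
E° = -0.410 / 1 = -0.410 V.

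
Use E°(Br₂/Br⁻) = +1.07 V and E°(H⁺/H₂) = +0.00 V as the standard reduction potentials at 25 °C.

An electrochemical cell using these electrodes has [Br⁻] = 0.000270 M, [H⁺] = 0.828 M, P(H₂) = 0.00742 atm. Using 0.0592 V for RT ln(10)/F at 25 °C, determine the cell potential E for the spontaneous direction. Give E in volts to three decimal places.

+1.223 V

Br₂/Br⁻ is the cathode (higher E°), H⁺/H₂ the anode: E°cell = +1.07 − (+0.00) = +1.07 V, n = 2.
Overall: Br₂(l) + H₂(g) → 2 Br⁻(aq) + 2 H⁺(aq)
Q = [Br⁻]^2·[H⁺]^2 / (P(H₂)); log Q = -5.172.
E = E° − (0.0592/n) log Q = +1.07 − (0.0592/2)(-5.172) = +1.223 V.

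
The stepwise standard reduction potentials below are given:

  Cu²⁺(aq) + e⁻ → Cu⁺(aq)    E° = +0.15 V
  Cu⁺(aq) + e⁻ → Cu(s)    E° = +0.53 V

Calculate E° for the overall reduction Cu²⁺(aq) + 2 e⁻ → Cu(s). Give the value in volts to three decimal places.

+0.340 V

Since ΔG° = −nFE° is additive over sequential reductions, n₃E°₃ = n₁E°₁ + n₂E°₂.
E°₃ = (1×+0.15 + 1×+0.53) / 2 = (+0.680) / 2 = +0.340 V.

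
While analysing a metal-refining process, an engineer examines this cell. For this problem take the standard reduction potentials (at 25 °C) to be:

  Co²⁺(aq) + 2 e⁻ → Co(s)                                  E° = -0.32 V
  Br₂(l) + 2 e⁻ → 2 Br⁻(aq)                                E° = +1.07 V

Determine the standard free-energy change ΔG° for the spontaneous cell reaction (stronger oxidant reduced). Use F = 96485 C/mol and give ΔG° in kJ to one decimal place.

Br₂/Br⁻ (E° = +1.07 V) is the cathode; Co²⁺/Co (E° = -0.32 V) is the anode, so E°cell = +1.39 V.
Balancing electrons gives n = 2 (lcm of 2 and 2).
ΔG° = −nFE° = −(2)(96485)(+1.39) = -268,228 J = -268.2 kJ.

-268.2 kJ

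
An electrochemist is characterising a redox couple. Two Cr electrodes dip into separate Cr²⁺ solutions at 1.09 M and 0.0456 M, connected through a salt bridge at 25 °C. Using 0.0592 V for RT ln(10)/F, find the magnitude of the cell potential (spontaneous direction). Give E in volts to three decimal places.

+0.041 V

For a concentration cell E°cell = 0. The 1.09 M side is the cathode (reduction is favoured where [Cr²⁺] is higher).
With n = 2, E = −(0.0592/2) log([Cr²⁺]ₐₙ/[Cr²⁺]꜀ₐₜ) = −(0.0592/2) log(0.0456/1.09) = −(0.0592/2)(-1.378) = +0.041 V.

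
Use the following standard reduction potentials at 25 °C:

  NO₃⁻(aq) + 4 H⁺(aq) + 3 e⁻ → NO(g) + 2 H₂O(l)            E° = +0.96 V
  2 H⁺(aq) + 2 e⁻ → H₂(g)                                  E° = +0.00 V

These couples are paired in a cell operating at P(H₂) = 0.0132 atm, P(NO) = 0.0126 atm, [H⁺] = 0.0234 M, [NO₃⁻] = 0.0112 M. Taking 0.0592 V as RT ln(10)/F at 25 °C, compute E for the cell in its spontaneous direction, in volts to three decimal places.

NO₃⁻/NO is the cathode (higher E°), H⁺/H₂ the anode: E°cell = +0.96 − (+0.00) = +0.96 V, n = 6.
Overall: 2 NO₃⁻(aq) + 2 H⁺(aq) + 3 H₂(g) → 2 NO(g) + 4 H₂O(l)
Q = P(NO)^2 / ([NO₃⁻]^2·[H⁺]^2·P(H₂)^3); log Q = 9.002.
E = E° − (0.0592/n) log Q = +0.96 − (0.0592/6)(9.002) = +0.871 V.

+0.871 V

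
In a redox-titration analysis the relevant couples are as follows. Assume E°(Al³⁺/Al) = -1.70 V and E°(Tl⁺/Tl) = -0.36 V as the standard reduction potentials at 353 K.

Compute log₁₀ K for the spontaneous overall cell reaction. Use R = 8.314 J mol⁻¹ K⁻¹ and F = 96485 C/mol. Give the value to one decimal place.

Cathode: Tl⁺/Tl; anode: Al³⁺/Al. E°cell = (-0.36) − (-1.70) = +1.34 V, with n = 3.
ΔG° = −nFE° = −RT ln K, so ln K = nFE°/(RT) = (3)(96485)(+1.34) / ((8.314)(353)) = 132.160.
log₁₀ K = 132.160 / ln 10 = 57.4.

57.4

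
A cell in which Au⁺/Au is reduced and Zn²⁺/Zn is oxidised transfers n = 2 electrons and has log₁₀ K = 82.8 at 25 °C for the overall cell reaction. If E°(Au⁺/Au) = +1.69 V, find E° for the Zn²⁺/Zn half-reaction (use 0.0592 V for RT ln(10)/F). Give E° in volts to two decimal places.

-0.76 V

E°cell = (0.0592/n)·log K = (0.0592/2)(82.8) = +2.451 V.
Since Au⁺/Au is the cathode and Zn²⁺/Zn the anode, E°cell = E°(Au⁺/Au) − E°(Zn²⁺/Zn).
So E°(Zn²⁺/Zn) = E°(Au⁺/Au) − E°cell = (+1.69) − (+2.451) = -0.76 V.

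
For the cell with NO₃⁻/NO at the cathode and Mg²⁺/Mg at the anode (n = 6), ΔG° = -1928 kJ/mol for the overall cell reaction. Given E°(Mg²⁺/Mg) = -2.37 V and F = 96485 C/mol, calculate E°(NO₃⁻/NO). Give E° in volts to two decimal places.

+0.96 V

E°cell = −ΔG°/(nF) = −(-1928×10³)/((6)(96485)) = +3.330 V.
Since NO₃⁻/NO is the cathode and Mg²⁺/Mg the anode, E°cell = E°(NO₃⁻/NO) − E°(Mg²⁺/Mg).
So E°(NO₃⁻/NO) = E°cell + E°(Mg²⁺/Mg) = +3.330 + (-2.37) = +0.96 V.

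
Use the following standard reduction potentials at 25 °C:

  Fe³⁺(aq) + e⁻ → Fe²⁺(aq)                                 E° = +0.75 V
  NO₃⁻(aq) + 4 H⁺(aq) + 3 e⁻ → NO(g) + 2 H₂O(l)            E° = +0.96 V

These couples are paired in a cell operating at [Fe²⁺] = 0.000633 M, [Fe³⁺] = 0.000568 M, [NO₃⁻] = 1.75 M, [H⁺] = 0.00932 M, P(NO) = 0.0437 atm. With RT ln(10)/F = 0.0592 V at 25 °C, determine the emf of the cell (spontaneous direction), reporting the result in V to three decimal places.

+0.084 V

NO₃⁻/NO is the cathode (higher E°), Fe³⁺/Fe²⁺ the anode: E°cell = +0.96 − (+0.75) = +0.21 V, n = 3.
Overall: NO₃⁻(aq) + 4 H⁺(aq) + 3 Fe²⁺(aq) → NO(g) + 2 H₂O(l) + 3 Fe³⁺(aq)
Q = P(NO)·[Fe³⁺]^3 / ([NO₃⁻]·[H⁺]^4·[Fe²⁺]^3); log Q = 6.379.
E = E° − (0.0592/n) log Q = +0.21 − (0.0592/3)(6.379) = +0.084 V.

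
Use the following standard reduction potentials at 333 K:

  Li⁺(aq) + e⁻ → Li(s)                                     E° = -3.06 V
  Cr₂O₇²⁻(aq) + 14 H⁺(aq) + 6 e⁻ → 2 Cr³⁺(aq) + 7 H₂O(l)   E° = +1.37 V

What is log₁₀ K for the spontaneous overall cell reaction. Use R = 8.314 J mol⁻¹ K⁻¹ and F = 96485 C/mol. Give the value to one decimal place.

402.3

Cathode: Cr₂O₇²⁻/Cr³⁺; anode: Li⁺/Li. E°cell = (+1.37) − (-3.06) = +4.43 V, with n = 6.
ΔG° = −nFE° = −RT ln K, so ln K = nFE°/(RT) = (6)(96485)(+4.43) / ((8.314)(333)) = 926.319.
log₁₀ K = 926.319 / ln 10 = 402.3.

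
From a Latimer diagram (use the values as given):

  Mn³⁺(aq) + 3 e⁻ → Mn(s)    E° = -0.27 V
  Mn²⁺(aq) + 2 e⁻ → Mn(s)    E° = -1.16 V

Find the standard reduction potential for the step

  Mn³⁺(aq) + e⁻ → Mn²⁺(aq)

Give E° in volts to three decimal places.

Sequential free energies add, so n₃E°₃ = n₁E°₁ + n₂E°₂.
With n₃ = 3, and the known step contributing 2×(-1.16) V, the unknown satisfies 1·E° = 3×(-0.27) − 2×(-1.16) = +1.510.
E° = +1.510 / 1 = +1.510 V.

+1.510 V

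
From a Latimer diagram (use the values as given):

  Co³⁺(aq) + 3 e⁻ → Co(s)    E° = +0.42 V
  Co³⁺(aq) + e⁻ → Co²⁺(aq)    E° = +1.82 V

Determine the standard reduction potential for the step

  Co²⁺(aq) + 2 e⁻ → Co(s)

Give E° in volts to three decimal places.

Sequential free energies add, so n₃E°₃ = n₁E°₁ + n₂E°₂.
With n₃ = 3, and the known step contributing 1×(+1.82) V, the unknown satisfies 2·E° = 3×(+0.42) − 1×(+1.82) = -0.560.
E° = -0.560 / 2 = -0.280 V.

-0.280 V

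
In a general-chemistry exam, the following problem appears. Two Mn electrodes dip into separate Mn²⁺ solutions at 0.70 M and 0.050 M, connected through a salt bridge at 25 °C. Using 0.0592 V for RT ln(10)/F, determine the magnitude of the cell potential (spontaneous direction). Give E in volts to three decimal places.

+0.034 V

For a concentration cell E°cell = 0. The 0.70 M side is the cathode (reduction is favoured where [Mn²⁺] is higher).
With n = 2, E = −(0.0592/2) log([Mn²⁺]ₐₙ/[Mn²⁺]꜀ₐₜ) = −(0.0592/2) log(0.05/0.7) = −(0.0592/2)(-1.146) = +0.034 V.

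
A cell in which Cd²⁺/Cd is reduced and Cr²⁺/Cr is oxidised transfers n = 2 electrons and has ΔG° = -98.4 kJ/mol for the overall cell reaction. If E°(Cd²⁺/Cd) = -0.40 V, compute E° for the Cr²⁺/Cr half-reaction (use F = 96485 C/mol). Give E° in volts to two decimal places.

-0.91 V

E°cell = −ΔG°/(nF) = −(-98.4×10³)/((2)(96485)) = +0.510 V.
Since Cd²⁺/Cd is the cathode and Cr²⁺/Cr the anode, E°cell = E°(Cd²⁺/Cd) − E°(Cr²⁺/Cr).
So E°(Cr²⁺/Cr) = E°(Cd²⁺/Cd) − E°cell = (-0.40) − (+0.510) = -0.91 V.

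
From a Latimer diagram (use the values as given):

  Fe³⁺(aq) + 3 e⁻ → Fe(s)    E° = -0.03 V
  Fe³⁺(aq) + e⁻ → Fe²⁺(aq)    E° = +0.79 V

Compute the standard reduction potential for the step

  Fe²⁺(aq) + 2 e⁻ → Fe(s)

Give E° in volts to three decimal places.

Sequential free energies add, so n₃E°₃ = n₁E°₁ + n₂E°₂.
With n₃ = 3, and the known step contributing 1×(+0.79) V, the unknown satisfies 2·E° = 3×(-0.03) − 1×(+0.79) = -0.880.
E° = -0.880 / 2 = -0.440 V.

-0.440 V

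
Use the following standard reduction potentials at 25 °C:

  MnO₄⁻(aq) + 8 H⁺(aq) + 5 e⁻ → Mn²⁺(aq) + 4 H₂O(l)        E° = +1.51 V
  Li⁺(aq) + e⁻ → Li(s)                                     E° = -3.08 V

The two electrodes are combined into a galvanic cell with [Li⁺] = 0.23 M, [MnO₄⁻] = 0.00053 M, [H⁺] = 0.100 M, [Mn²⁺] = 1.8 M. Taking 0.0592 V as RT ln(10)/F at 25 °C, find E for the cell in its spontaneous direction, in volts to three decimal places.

MnO₄⁻/Mn²⁺ is the cathode (higher E°), Li⁺/Li the anode: E°cell = +1.51 − (-3.08) = +4.59 V, n = 5.
Overall: MnO₄⁻(aq) + 8 H⁺(aq) + 5 Li(s) → Mn²⁺(aq) + 4 H₂O(l) + 5 Li⁺(aq)
Q = [Mn²⁺]·[Li⁺]^5 / ([MnO₄⁻]·[H⁺]^8); log Q = 8.340.
E = E° − (0.0592/n) log Q = +4.59 − (0.0592/5)(8.340) = +4.491 V.

+4.491 V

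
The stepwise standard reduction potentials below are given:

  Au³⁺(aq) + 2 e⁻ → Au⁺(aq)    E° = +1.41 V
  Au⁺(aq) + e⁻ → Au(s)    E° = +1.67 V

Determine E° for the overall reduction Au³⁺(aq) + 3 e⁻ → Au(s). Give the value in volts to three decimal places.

Since ΔG° = −nFE° is additive over sequential reductions, n₃E°₃ = n₁E°₁ + n₂E°₂.
E°₃ = (2×+1.41 + 1×+1.67) / 3 = (+4.490) / 3 = +1.497 V.
Simply averaging or adding the two E° values would be wrong; the electron-weighted sum is required.

+1.497 V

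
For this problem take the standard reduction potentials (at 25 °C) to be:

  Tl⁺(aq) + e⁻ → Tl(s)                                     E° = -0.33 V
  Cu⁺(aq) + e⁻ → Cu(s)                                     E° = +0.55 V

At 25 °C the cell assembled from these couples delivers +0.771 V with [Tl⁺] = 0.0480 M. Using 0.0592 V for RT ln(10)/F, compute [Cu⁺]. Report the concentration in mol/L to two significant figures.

Cu⁺/Cu is the cathode, Tl⁺/Tl the anode: E°cell = +0.88 V, n = 1.
Overall reaction: Cu⁺(aq) + Tl(s) → Cu(s) + Tl⁺(aq); Q = [Tl⁺]^1/[Cu⁺]^1.
From E = E° − (0.0592/n) log Q: log Q = (E° − E)·n/0.0592 = (+0.88 − (+0.771))·1/0.0592 = 1.8412.
So 1·log[Cu⁺] = 1·log(0.048) − log Q = -1.3188 − (1.8412) = -3.1600; [Cu⁺] = 10^(-3.1600) ≈ 0.00069 M.

0.00069 M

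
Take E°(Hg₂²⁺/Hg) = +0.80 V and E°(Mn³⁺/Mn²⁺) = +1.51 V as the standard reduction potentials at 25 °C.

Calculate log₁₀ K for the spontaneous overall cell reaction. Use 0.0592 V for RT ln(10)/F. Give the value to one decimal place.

24.0

Cathode: Mn³⁺/Mn²⁺; anode: Hg₂²⁺/Hg. E°cell = +0.71 V, n = 2.
log K = nE°cell / 0.0592 = (2)(+0.71) / 0.0592 = 24.0.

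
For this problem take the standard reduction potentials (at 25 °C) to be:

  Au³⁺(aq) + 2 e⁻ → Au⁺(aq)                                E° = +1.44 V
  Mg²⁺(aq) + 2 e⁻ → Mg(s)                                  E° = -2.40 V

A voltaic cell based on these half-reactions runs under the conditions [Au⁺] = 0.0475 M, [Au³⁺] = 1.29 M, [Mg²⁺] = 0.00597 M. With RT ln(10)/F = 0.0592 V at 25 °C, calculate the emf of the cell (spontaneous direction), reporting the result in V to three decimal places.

+3.948 V

Au³⁺/Au⁺ is the cathode (higher E°), Mg²⁺/Mg the anode: E°cell = +1.44 − (-2.40) = +3.84 V, n = 2.
Overall: Au³⁺(aq) + Mg(s) → Au⁺(aq) + Mg²⁺(aq)
Q = [Au⁺]·[Mg²⁺] / ([Au³⁺]); log Q = -3.658.
E = E° − (0.0592/n) log Q = +3.84 − (0.0592/2)(-3.658) = +3.948 V.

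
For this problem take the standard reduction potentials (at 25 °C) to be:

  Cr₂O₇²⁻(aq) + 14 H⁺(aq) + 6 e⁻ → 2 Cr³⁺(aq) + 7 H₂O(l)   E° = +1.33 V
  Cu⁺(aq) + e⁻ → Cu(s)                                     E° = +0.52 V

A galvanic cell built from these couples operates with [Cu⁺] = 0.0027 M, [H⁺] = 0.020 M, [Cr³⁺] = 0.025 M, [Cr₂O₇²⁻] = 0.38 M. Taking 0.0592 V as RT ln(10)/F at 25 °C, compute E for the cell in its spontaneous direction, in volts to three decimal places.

Cr₂O₇²⁻/Cr³⁺ is the cathode (higher E°), Cu⁺/Cu the anode: E°cell = +1.33 − (+0.52) = +0.81 V, n = 6.
Overall: Cr₂O₇²⁻(aq) + 14 H⁺(aq) + 6 Cu(s) → 2 Cr³⁺(aq) + 7 H₂O(l) + 6 Cu⁺(aq)
Q = [Cr³⁺]^2·[Cu⁺]^6 / ([Cr₂O₇²⁻]·[H⁺]^14); log Q = 5.590.
E = E° − (0.0592/n) log Q = +0.81 − (0.0592/6)(5.590) = +0.755 V.

+0.755 V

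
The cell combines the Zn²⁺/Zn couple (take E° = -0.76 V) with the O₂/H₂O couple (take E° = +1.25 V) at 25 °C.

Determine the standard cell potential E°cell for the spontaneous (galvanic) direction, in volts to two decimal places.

The O₂/H₂O couple has the higher reduction potential, so it is the cathode; Zn²⁺/Zn is oxidised at the anode.
E°cell = E°(cathode) − E°(anode) = (+1.25) − (-0.76) = +2.01 V.
Since E°cell > 0, the reaction is spontaneous under standard conditions.

+2.01 V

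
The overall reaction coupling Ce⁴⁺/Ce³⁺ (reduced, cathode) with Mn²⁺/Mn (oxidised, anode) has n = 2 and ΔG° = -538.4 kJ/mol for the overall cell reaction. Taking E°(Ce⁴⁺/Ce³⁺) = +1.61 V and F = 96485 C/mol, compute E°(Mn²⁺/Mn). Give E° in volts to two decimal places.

E°cell = −ΔG°/(nF) = −(-538.4×10³)/((2)(96485)) = +2.790 V.
Since Ce⁴⁺/Ce³⁺ is the cathode and Mn²⁺/Mn the anode, E°cell = E°(Ce⁴⁺/Ce³⁺) − E°(Mn²⁺/Mn).
So E°(Mn²⁺/Mn) = E°(Ce⁴⁺/Ce³⁺) − E°cell = (+1.61) − (+2.790) = -1.18 V.

-1.18 V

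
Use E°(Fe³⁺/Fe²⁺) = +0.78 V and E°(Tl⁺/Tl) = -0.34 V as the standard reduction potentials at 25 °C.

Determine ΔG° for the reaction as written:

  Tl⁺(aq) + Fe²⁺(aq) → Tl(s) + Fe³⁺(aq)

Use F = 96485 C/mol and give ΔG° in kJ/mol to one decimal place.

+108.1 kJ/mol

As written, Tl⁺/Tl is reduced (cathode) and Fe³⁺/Fe²⁺ is oxidised (anode), so E°cell = (-0.34) − (+0.78) = -1.12 V.
Balancing electrons gives n = 1.
ΔG° = −nFE° = −(1)(96485)(-1.12) = 108,063 J = +108.1 kJ/mol.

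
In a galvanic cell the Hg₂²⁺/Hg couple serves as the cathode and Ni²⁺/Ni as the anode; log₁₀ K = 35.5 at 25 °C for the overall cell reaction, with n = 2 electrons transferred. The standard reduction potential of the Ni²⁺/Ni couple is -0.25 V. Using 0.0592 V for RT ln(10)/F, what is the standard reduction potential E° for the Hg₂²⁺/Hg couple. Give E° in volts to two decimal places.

E°cell = (0.0592/n)·log K = (0.0592/2)(35.5) = +1.051 V.
Since Hg₂²⁺/Hg is the cathode and Ni²⁺/Ni the anode, E°cell = E°(Hg₂²⁺/Hg) − E°(Ni²⁺/Ni).
So E°(Hg₂²⁺/Hg) = E°cell + E°(Ni²⁺/Ni) = +1.051 + (-0.25) = +0.80 V.

+0.80 V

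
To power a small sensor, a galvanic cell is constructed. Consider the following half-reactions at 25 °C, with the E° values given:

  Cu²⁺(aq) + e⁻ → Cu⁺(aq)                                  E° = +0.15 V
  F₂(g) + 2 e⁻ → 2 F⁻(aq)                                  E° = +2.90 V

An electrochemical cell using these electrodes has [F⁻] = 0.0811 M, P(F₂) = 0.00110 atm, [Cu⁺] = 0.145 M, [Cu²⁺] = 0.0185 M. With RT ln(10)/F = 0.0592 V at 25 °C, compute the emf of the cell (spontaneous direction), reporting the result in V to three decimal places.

+2.780 V

F₂/F⁻ is the cathode (higher E°), Cu²⁺/Cu⁺ the anode: E°cell = +2.90 − (+0.15) = +2.75 V, n = 2.
Overall: F₂(g) + 2 Cu⁺(aq) → 2 F⁻(aq) + 2 Cu²⁺(aq)
Q = [F⁻]^2·[Cu²⁺]^2 / (P(F₂)·[Cu⁺]^2); log Q = -1.012.
E = E° − (0.0592/n) log Q = +2.75 − (0.0592/2)(-1.012) = +2.780 V.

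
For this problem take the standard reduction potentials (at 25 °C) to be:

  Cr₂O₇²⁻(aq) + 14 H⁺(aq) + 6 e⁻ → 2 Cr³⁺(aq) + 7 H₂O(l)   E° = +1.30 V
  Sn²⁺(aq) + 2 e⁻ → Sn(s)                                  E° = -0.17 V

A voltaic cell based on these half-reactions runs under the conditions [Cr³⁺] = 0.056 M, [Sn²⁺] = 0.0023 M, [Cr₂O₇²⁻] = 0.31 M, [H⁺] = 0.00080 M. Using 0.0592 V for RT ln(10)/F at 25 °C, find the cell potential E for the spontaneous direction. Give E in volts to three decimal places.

Cr₂O₇²⁻/Cr³⁺ is the cathode (higher E°), Sn²⁺/Sn the anode: E°cell = +1.30 − (-0.17) = +1.47 V, n = 6.
Overall: Cr₂O₇²⁻(aq) + 14 H⁺(aq) + 3 Sn(s) → 2 Cr³⁺(aq) + 7 H₂O(l) + 3 Sn²⁺(aq)
Q = [Cr³⁺]^2·[Sn²⁺]^3 / ([Cr₂O₇²⁻]·[H⁺]^14); log Q = 33.447.
E = E° − (0.0592/n) log Q = +1.47 − (0.0592/6)(33.447) = +1.140 V.

+1.140 V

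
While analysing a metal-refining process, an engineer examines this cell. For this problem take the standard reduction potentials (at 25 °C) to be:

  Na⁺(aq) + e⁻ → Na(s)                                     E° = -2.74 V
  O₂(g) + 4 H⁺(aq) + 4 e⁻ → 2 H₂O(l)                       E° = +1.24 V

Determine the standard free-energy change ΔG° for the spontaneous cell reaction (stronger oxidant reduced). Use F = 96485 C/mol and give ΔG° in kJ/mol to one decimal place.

-1536.0 kJ/mol

O₂/H₂O (E° = +1.24 V) is the cathode; Na⁺/Na (E° = -2.74 V) is the anode, so E°cell = +3.98 V.
Balancing electrons gives n = 4 (lcm of 4 and 1).
ΔG° = −nFE° = −(4)(96485)(+3.98) = -1,536,041 J = -1536.0 kJ/mol.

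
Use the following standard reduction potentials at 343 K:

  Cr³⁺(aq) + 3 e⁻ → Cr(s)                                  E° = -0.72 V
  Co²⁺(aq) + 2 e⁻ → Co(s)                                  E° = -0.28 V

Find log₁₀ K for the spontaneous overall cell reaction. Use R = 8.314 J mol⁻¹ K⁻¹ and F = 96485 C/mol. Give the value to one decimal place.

Cathode: Co²⁺/Co; anode: Cr³⁺/Cr. E°cell = (-0.28) − (-0.72) = +0.44 V, with n = 6.
ΔG° = −nFE° = −RT ln K, so ln K = nFE°/(RT) = (6)(96485)(+0.44) / ((8.314)(343)) = 89.322.
log₁₀ K = 89.322 / ln 10 = 38.8.

38.8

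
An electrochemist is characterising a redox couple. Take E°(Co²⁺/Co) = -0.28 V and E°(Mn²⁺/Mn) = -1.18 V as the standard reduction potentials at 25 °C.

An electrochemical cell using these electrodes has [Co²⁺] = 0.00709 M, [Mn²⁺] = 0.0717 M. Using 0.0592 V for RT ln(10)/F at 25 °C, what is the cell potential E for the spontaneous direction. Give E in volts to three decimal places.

Co²⁺/Co is the cathode (higher E°), Mn²⁺/Mn the anode: E°cell = -0.28 − (-1.18) = +0.90 V, n = 2.
Overall: Co²⁺(aq) + Mn(s) → Co(s) + Mn²⁺(aq)
Q = [Mn²⁺] / ([Co²⁺]); log Q = 1.005.
E = E° − (0.0592/n) log Q = +0.90 − (0.0592/2)(1.005) = +0.870 V.

+0.870 V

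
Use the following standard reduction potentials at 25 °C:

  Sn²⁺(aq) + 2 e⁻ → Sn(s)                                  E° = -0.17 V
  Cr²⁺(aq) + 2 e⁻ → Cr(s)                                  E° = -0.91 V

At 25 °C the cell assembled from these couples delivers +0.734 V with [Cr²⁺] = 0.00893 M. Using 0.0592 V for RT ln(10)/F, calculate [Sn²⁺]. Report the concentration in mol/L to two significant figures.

Sn²⁺/Sn is the cathode, Cr²⁺/Cr the anode: E°cell = +0.74 V, n = 2.
Overall reaction: Sn²⁺(aq) + Cr(s) → Sn(s) + Cr²⁺(aq); Q = [Cr²⁺]^1/[Sn²⁺]^1.
From E = E° − (0.0592/n) log Q: log Q = (E° − E)·n/0.0592 = (+0.74 − (+0.734))·2/0.0592 = 0.2027.
So 1·log[Sn²⁺] = 1·log(0.00893) − log Q = -2.0491 − (0.2027) = -2.2518; [Sn²⁺] = 10^(-2.2518) ≈ 0.0056 M.

0.0056 M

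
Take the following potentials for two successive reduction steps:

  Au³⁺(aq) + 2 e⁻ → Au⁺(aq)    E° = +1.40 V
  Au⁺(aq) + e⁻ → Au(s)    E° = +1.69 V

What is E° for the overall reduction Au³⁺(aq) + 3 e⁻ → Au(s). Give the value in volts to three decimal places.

Adding the free-energy changes (−nFE°) of the two steps gives −n₃FE°₃ = −n₁FE°₁ − n₂FE°₂.
E°₃ = (2×+1.40 + 1×+1.69) / 3 = (+4.490) / 3 = +1.497 V.

+1.497 V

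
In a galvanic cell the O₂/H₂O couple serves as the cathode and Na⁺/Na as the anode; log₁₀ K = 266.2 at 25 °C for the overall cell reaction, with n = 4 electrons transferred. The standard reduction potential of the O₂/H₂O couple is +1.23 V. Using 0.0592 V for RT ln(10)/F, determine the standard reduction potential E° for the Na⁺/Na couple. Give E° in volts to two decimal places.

-2.71 V

E°cell = (0.0592/n)·log K = (0.0592/4)(266.2) = +3.940 V.
Since O₂/H₂O is the cathode and Na⁺/Na the anode, E°cell = E°(O₂/H₂O) − E°(Na⁺/Na).
So E°(Na⁺/Na) = E°(O₂/H₂O) − E°cell = (+1.23) − (+3.940) = -2.71 V.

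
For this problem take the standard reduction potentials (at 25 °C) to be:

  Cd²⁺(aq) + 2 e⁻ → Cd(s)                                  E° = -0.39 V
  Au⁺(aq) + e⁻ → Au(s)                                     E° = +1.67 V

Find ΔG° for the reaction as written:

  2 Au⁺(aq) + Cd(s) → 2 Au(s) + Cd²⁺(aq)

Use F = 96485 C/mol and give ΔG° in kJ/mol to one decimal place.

-397.5 kJ/mol

As written, Au⁺/Au is reduced (cathode) and Cd²⁺/Cd is oxidised (anode), so E°cell = (+1.67) − (-0.39) = +2.06 V.
Balancing electrons gives n = 2.
ΔG° = −nFE° = −(2)(96485)(+2.06) = -397,518 J = -397.5 kJ/mol.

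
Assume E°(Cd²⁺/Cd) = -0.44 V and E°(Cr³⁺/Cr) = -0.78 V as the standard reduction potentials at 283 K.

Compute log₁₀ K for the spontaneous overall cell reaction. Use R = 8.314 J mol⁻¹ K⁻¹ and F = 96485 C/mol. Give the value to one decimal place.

36.3

Cathode: Cd²⁺/Cd; anode: Cr³⁺/Cr. E°cell = (-0.44) − (-0.78) = +0.34 V, with n = 6.
ΔG° = −nFE° = −RT ln K, so ln K = nFE°/(RT) = (6)(96485)(+0.34) / ((8.314)(283)) = 83.655.
log₁₀ K = 83.655 / ln 10 = 36.3.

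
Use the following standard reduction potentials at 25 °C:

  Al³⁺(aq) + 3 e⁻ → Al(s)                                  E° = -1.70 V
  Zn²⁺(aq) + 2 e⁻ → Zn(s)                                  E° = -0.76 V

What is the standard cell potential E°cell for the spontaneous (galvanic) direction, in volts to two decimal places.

+0.94 V

The Zn²⁺/Zn couple has the higher reduction potential, so it is the cathode; Al³⁺/Al is oxidised at the anode.
E°cell = E°(cathode) − E°(anode) = (-0.76) − (-1.70) = +0.94 V.
Since E°cell > 0, the reaction is spontaneous under standard conditions.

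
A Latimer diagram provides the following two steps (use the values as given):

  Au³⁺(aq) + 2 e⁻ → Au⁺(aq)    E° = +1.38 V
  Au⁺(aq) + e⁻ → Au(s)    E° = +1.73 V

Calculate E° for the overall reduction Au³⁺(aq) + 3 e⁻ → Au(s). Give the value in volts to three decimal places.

+1.497 V

Standard free energies of sequential steps add: ΔG°₃ = ΔG°₁ + ΔG°₂, so n₃E°₃ = n₁E°₁ + n₂E°₂.
E°₃ = (2×+1.38 + 1×+1.73) / 3 = (+4.490) / 3 = +1.497 V.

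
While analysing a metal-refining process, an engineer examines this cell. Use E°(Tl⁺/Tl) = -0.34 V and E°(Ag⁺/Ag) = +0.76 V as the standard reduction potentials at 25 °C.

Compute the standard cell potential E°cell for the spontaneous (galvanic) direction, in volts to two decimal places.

The Ag⁺/Ag couple has the higher reduction potential, so it is the cathode; Tl⁺/Tl is oxidised at the anode.
E°cell = E°(cathode) − E°(anode) = (+0.76) − (-0.34) = +1.10 V.

+1.10 V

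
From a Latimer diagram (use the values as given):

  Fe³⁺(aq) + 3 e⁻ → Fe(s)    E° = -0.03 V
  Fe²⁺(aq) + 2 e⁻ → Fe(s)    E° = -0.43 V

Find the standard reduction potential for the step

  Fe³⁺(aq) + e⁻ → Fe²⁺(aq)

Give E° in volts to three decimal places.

Sequential free energies add, so n₃E°₃ = n₁E°₁ + n₂E°₂.
With n₃ = 3, and the known step contributing 2×(-0.43) V, the unknown satisfies 1·E° = 3×(-0.03) − 2×(-0.43) = +0.770.
E° = +0.770 / 1 = +0.770 V.

+0.770 V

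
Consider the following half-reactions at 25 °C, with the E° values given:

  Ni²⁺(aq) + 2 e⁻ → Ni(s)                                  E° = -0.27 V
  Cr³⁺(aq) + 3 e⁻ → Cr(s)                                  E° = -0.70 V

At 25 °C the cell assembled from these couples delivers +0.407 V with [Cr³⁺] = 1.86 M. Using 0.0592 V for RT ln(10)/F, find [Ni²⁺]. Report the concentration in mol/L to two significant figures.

Ni²⁺/Ni is the cathode, Cr³⁺/Cr the anode: E°cell = +0.43 V, n = 6.
Overall reaction: 3 Ni²⁺(aq) + 2 Cr(s) → 3 Ni(s) + 2 Cr³⁺(aq); Q = [Cr³⁺]^2/[Ni²⁺]^3.
From E = E° − (0.0592/n) log Q: log Q = (E° − E)·n/0.0592 = (+0.43 − (+0.407))·6/0.0592 = 2.3311.
So 3·log[Ni²⁺] = 2·log(1.86) − log Q = 0.5390 − (2.3311) = -1.7921; log[Ni²⁺] = -1.7921 / 3 = -0.5974; [Ni²⁺] = 10^(-0.5974) ≈ 0.25 M.

0.25 M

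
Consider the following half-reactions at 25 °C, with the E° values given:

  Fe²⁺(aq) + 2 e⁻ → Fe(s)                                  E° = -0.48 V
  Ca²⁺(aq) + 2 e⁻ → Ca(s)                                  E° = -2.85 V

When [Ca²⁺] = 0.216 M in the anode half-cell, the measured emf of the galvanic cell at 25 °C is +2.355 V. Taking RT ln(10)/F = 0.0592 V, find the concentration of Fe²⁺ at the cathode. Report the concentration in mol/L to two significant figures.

Fe²⁺/Fe is the cathode, Ca²⁺/Ca the anode: E°cell = +2.37 V, n = 2.
Overall reaction: Fe²⁺(aq) + Ca(s) → Fe(s) + Ca²⁺(aq); Q = [Ca²⁺]^1/[Fe²⁺]^1.
From E = E° − (0.0592/n) log Q: log Q = (E° − E)·n/0.0592 = (+2.37 − (+2.355))·2/0.0592 = 0.5068.
So 1·log[Fe²⁺] = 1·log(0.216) − log Q = -0.6655 − (0.5068) = -1.1723; [Fe²⁺] = 10^(-1.1723) ≈ 0.067 M.

0.067 M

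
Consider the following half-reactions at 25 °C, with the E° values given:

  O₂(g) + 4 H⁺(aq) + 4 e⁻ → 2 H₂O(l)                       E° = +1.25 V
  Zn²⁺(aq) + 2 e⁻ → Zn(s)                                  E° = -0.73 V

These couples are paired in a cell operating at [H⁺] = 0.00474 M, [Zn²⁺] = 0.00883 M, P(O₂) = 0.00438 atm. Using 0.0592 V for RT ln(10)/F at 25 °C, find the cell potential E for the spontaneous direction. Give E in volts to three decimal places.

+1.868 V

O₂/H₂O is the cathode (higher E°), Zn²⁺/Zn the anode: E°cell = +1.25 − (-0.73) = +1.98 V, n = 4.
Overall: O₂(g) + 4 H⁺(aq) + 2 Zn(s) → 2 H₂O(l) + 2 Zn²⁺(aq)
Q = [Zn²⁺]^2 / (P(O₂)·[H⁺]^4); log Q = 7.547.
E = E° − (0.0592/n) log Q = +1.98 − (0.0592/4)(7.547) = +1.868 V.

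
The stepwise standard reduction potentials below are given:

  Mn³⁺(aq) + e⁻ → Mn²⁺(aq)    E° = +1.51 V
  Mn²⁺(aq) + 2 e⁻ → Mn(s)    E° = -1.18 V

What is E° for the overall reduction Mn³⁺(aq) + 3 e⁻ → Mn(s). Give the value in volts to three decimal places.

Adding the free-energy changes (−nFE°) of the two steps gives −n₃FE°₃ = −n₁FE°₁ − n₂FE°₂.
E°₃ = (1×+1.51 + 2×-1.18) / 3 = (-0.850) / 3 = -0.283 V.
E° values themselves are not directly additive — weighting by electron count is essential.

-0.283 V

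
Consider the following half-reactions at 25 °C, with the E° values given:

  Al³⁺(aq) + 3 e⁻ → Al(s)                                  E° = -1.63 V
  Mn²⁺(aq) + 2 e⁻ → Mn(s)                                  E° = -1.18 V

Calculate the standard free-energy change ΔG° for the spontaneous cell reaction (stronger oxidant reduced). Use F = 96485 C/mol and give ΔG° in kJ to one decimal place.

Mn²⁺/Mn (E° = -1.18 V) is the cathode; Al³⁺/Al (E° = -1.63 V) is the anode, so E°cell = +0.45 V.
Balancing electrons gives n = 6 (lcm of 2 and 3).
ΔG° = −nFE° = −(6)(96485)(+0.45) = -260,510 J = -260.5 kJ.

-260.5 kJ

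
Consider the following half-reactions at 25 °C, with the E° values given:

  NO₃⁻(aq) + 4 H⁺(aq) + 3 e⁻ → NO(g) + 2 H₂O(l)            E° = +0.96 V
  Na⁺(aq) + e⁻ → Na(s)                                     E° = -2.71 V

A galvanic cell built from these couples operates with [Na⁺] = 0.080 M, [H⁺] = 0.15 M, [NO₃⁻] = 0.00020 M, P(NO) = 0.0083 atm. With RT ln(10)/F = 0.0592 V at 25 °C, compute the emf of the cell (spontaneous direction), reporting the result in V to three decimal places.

NO₃⁻/NO is the cathode (higher E°), Na⁺/Na the anode: E°cell = +0.96 − (-2.71) = +3.67 V, n = 3.
Overall: NO₃⁻(aq) + 4 H⁺(aq) + 3 Na(s) → NO(g) + 2 H₂O(l) + 3 Na⁺(aq)
Q = P(NO)·[Na⁺]^3 / ([NO₃⁻]·[H⁺]^4); log Q = 1.623.
E = E° − (0.0592/n) log Q = +3.67 − (0.0592/3)(1.623) = +3.638 V.

+3.638 V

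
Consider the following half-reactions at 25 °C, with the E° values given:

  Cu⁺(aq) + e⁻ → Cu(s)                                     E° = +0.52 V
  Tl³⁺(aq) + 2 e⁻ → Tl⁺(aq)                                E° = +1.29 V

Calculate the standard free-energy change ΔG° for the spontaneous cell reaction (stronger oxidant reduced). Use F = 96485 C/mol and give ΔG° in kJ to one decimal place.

-148.6 kJ

Tl³⁺/Tl⁺ (E° = +1.29 V) is the cathode; Cu⁺/Cu (E° = +0.52 V) is the anode, so E°cell = +0.77 V.
Balancing electrons gives n = 2 (lcm of 2 and 1).
ΔG° = −nFE° = −(2)(96485)(+0.77) = -148,587 J = -148.6 kJ.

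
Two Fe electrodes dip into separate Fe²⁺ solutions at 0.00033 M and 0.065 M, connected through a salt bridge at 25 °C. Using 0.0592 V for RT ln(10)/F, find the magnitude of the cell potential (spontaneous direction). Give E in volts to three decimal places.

For a concentration cell E°cell = 0. The 0.065 M side is the cathode (reduction is favoured where [Fe²⁺] is higher).
With n = 2, E = −(0.0592/2) log([Fe²⁺]ₐₙ/[Fe²⁺]꜀ₐₜ) = −(0.0592/2) log(0.00033/0.065) = −(0.0592/2)(-2.294) = +0.068 V.

+0.068 V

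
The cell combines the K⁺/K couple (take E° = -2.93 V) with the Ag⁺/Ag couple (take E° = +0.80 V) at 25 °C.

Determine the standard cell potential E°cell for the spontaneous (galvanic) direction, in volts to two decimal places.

The Ag⁺/Ag couple has the higher reduction potential, so it is the cathode; K⁺/K is oxidised at the anode.
E°cell = E°(cathode) − E°(anode) = (+0.80) − (-2.93) = +3.73 V.
Since E°cell > 0, the reaction is spontaneous under standard conditions.

+3.73 V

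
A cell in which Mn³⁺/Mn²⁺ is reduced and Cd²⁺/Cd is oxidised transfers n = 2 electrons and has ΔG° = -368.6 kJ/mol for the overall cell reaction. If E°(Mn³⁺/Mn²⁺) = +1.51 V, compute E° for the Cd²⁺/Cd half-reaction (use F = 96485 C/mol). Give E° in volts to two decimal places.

-0.40 V

E°cell = −ΔG°/(nF) = −(-368.6×10³)/((2)(96485)) = +1.910 V.
Since Mn³⁺/Mn²⁺ is the cathode and Cd²⁺/Cd the anode, E°cell = E°(Mn³⁺/Mn²⁺) − E°(Cd²⁺/Cd).
So E°(Cd²⁺/Cd) = E°(Mn³⁺/Mn²⁺) − E°cell = (+1.51) − (+1.910) = -0.40 V.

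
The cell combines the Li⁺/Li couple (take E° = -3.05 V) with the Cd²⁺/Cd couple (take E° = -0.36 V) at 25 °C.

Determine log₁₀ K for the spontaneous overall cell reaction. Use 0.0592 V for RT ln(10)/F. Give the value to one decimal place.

Cathode: Cd²⁺/Cd; anode: Li⁺/Li. E°cell = +2.69 V, n = 2.
log K = nE°cell / 0.0592 = (2)(+2.69) / 0.0592 = 90.9.

90.9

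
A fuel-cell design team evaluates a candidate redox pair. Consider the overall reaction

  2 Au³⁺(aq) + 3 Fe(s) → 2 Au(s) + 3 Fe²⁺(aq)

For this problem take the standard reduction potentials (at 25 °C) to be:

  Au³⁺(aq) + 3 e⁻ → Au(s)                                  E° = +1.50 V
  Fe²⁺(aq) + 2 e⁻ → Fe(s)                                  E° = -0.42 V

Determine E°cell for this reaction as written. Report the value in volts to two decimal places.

The Au³⁺/Au couple has the higher reduction potential, so it is the cathode; Fe²⁺/Fe is oxidised at the anode.
E°cell = E°(cathode) − E°(anode) = (+1.50) − (-0.42) = +1.92 V.
Since E°cell > 0, the reaction is spontaneous under standard conditions.

+1.92 V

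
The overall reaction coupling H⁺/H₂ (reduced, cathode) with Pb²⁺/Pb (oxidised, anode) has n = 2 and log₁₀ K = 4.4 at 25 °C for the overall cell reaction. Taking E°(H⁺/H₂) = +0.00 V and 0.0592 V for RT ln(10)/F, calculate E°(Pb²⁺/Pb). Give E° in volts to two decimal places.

-0.13 V

E°cell = (0.0592/n)·log K = (0.0592/2)(4.4) = +0.130 V.
Since H⁺/H₂ is the cathode and Pb²⁺/Pb the anode, E°cell = E°(H⁺/H₂) − E°(Pb²⁺/Pb).
So E°(Pb²⁺/Pb) = E°(H⁺/H₂) − E°cell = (+0.00) − (+0.130) = -0.13 V.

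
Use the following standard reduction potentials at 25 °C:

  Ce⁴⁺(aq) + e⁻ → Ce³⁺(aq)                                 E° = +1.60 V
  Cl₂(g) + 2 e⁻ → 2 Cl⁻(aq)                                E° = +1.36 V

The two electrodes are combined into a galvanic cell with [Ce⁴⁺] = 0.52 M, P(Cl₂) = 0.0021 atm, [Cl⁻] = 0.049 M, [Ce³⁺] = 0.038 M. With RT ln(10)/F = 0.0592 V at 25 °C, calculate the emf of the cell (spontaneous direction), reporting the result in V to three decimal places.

Ce⁴⁺/Ce³⁺ is the cathode (higher E°), Cl₂/Cl⁻ the anode: E°cell = +1.60 − (+1.36) = +0.24 V, n = 2.
Overall: 2 Ce⁴⁺(aq) + 2 Cl⁻(aq) → 2 Ce³⁺(aq) + Cl₂(g)
Q = [Ce³⁺]^2·P(Cl₂) / ([Ce⁴⁺]^2·[Cl⁻]^2); log Q = -2.331.
E = E° − (0.0592/n) log Q = +0.24 − (0.0592/2)(-2.331) = +0.309 V.

+0.309 V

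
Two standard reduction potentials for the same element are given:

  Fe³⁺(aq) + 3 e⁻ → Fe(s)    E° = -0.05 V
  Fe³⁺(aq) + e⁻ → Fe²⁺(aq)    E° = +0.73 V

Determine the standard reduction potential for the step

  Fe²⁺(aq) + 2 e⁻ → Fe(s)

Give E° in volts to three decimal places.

-0.440 V

Sequential free energies add, so n₃E°₃ = n₁E°₁ + n₂E°₂.
With n₃ = 3, and the known step contributing 1×(+0.73) V, the unknown satisfies 2·E° = 3×(-0.05) − 1×(+0.73) = -0.880.
E° = -0.880 / 2 = -0.440 V.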